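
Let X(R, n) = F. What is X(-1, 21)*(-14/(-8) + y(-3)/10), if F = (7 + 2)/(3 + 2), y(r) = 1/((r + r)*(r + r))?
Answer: 631/200 ≈ 3.1550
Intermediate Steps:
y(r) = 1/(4*r²) (y(r) = 1/((2*r)*(2*r)) = 1/(4*r²))
F = 9/5 ≈ 1.8000
X(R, n) = 9/5
X(-1, 21)*(-14/(-8) + y(-3)/10) = 9*(-14/(-8) + ((¼)/(-3)²)/10)/5 = 9*(-14*(-⅛) + ((¼)*(⅑))*(⅒))/5 = 9*(7/4 + (1/36)*(⅒))/5 = 9*(7/4 + 1/360)/5 = (9/5)*(631/360) = 631/200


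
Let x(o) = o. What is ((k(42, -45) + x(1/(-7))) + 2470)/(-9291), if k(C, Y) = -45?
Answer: -5658/21679 ≈ -0.26099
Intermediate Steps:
((k(42, -45) + x(1/(-7))) + 2470)/(-9291) = ((-45 + 1/(-7)) + 2470)/(-9291) = ((-45 - 1/7) + 2470)*(-1/9291) = (-316/7 + 2470)*(-1/9291) = (16974/7)*(-1/9291) = -5658/21679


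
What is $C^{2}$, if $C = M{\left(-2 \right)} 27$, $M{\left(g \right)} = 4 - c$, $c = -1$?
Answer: $18225$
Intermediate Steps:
$M{\left(g \right)} = 5$ ($M{\left(g \right)} = 4 - -1 = 4 + 1 = 5$)
$C = 135$ ($C = 5 \cdot 27 = 135$)
$C^{2} = 135^{2} = 18225$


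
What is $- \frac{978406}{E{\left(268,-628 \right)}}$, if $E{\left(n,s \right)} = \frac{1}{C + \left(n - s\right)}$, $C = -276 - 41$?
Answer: $-566497074$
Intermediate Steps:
$C = -317$ ($C = -276 - 41 = -317$)
$E{\left(n,s \right)} = \frac{1}{-317 + n - s}$ ($E{\left(n,s \right)} = \frac{1}{-317 + \left(n - s\right)} = \frac{1}{-317 + n - s}$)
$- \frac{978406}{E{\left(268,-628 \right)}} = - \frac{978406}{\left(-1\right) \frac{1}{317 - 628 - 268}} = - \frac{978406}{\left(-1\right) \frac{1}{-579}} = - \frac{978406}{\left(-1\right) \left(- \frac{1}{579}\right)} = - 978406 \frac{1}{\frac{1}{579}} = \left(-978406\right) 579 = -566497074$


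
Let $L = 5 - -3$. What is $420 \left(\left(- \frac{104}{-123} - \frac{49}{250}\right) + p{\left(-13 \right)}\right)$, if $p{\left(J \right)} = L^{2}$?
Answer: $\frac{27831622}{1025} \approx 27153.0$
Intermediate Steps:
$L = 8$ ($L = 5 + 3 = 8$)
$p{\left(J \right)} = 64$ ($p{\left(J \right)} = 8^{2} = 64$)
$420 \left(\left(- \frac{104}{-123} - \frac{49}{250}\right) + p{\left(-13 \right)}\right) = 420 \left(\left(- \frac{104}{-123} - \frac{49}{250}\right) + 64\right) = 420 \left(\left(\left(-104\right) \left(- \frac{1}{123}\right) - \frac{49}{250}\right) + 64\right) = 420 \left(\left(\frac{104}{123} - \frac{49}{250}\right) + 64\right) = 420 \left(\frac{19973}{30750} + 64\right) = 420 \cdot \frac{1987973}{30750} = \frac{27831622}{1025}$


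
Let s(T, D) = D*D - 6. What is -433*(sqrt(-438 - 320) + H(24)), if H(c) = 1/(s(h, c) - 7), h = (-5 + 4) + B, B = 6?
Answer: -433/563 - 433*I*sqrt(758) ≈ -0.76909 - 11921.0*I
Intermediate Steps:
h = 5 (h = (-5 + 4) + 6 = -1 + 6 = 5)
s(T, D) = -6 + D**2 (s(T, D) = D**2 - 6 = -6 + D**2)
H(c) = 1/(-13 + c**2) (H(c) = 1/((-6 + c**2) - 7) = 1/(-13 + c**2))
-433*(sqrt(-438 - 320) + H(24)) = -433*(sqrt(-438 - 320) + 1/(-13 + 24**2)) = -433*(sqrt(-758) + 1/(-13 + 576)) = -433*(I*sqrt(758) + 1/563) = -433*(1/563 + I*sqrt(758)) = -433/563 - 433*I*sqrt(758)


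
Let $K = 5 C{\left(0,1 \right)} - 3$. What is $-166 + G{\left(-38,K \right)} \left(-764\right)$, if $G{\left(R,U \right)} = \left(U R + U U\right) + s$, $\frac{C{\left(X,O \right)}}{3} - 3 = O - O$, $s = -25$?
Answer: $-109418$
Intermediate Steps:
$C{\left(X,O \right)} = 9$ ($C{\left(X,O \right)} = 9 + 3 \left(O - O\right) = 9 + 3 \cdot 0 = 9 + 0 = 9$)
$K = 42$ ($K = 5 \cdot 9 - 3 = 45 - 3 = 42$)
$G{\left(R,U \right)} = -25 + U^{2} + R U$ ($G{\left(R,U \right)} = \left(U R + U U\right) - 25 = \left(R U + U^{2}\right) - 25 = \left(U^{2} + R U\right) - 25 = -25 + U^{2} + R U$)
$-166 + G{\left(-38,K \right)} \left(-764\right) = -166 + \left(-25 + 42^{2} - 1596\right) \left(-764\right) = -166 + \left(-25 + 1764 - 1596\right) \left(-764\right) = -166 + 143 \left(-764\right) = -166 - 109252 = -109418$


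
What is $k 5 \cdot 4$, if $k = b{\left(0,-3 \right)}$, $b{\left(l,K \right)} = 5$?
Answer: $100$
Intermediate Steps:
$k = 5$
$k 5 \cdot 4 = 5 \cdot 5 \cdot 4 = 25 \cdot 4 = 100$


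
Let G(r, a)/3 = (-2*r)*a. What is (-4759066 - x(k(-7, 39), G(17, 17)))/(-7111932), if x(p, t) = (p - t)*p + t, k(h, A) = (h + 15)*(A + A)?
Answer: 1557181/1777983 ≈ 0.87581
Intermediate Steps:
G(r, a) = -6*a*r (G(r, a) = 3*((-2*r)*a) = 3*(-2*a*r) = -6*a*r)
k(h, A) = 2*A*(15 + h) (k(h, A) = (15 + h)*(2*A) = 2*A*(15 + h))
x(p, t) = t + p*(p - t) (x(p, t) = p*(p - t) + t = t + p*(p - t))
(-4759066 - x(k(-7, 39), G(17, 17)))/(-7111932) = (-4759066 - (-6*17*17 + (2*39*(15 - 7))**2 - 2*39*(15 - 7)*(-6*17*17)))/(-7111932) = (-4759066 - (-1734 + (2*39*8)**2 - 1*2*39*8*(-1734)))*(-1/7111932) = (-4759066 - (-1734 + 624**2 - 1*624*(-1734)))*(-1/7111932) = (-4759066 - (-1734 + 389376 + 1082016))*(-1/7111932) = (-4759066 - 1*1469658)*(-1/7111932) = (-4759066 - 1469658)*(-1/7111932) = -6228724*(-1/7111932) = 1557181/1777983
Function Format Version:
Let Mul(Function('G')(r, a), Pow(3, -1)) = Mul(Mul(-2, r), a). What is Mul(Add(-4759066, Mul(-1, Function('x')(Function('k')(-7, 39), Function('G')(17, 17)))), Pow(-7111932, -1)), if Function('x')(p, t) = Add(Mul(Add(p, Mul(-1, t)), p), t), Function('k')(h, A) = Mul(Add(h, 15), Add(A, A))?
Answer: Rational(1557181, 1777983) ≈ 0.87581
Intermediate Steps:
Function('G')(r, a) = Mul(-6, a, r) (Function('G')(r, a) = Mul(3, Mul(Mul(-2, r), a)) = Mul(3, Mul(-2, a, r)) = Mul(-6, a, r))
Function('k')(h, A) = Mul(2, A, Add(15, h)) (Function('k')(h, A) = Mul(Add(15, h), Mul(2, A)) = Mul(2, A, Add(15, h)))
Function('x')(p, t) = Add(t, Mul(p, Add(p, Mul(-1, t)))) (Function('x')(p, t) = Add(Mul(p, Add(p, Mul(-1, t))), t) = Add(t, Mul(p, Add(p, Mul(-1, t)))))
Mul(Add(-4759066, Mul(-1, Function('x')(Function('k')(-7, 39), Function('G')(17, 17)))), Pow(-7111932, -1)) = Mul(Add(-4759066, Mul(-1, Add(Mul(-6, 17, 17), Pow(Mul(2, 39, Add(15, -7)), 2), Mul(-1, Mul(2, 39, Add(15, -7)), Mul(-6, 17, 17))))), Pow(-7111932, -1)) = Mul(Add(-4759066, Mul(-1, Add(-1734, Pow(Mul(2, 39, 8), 2), Mul(-1, Mul(2, 39, 8), -1734)))), Rational(-1, 7111932)) = Mul(Add(-4759066, Mul(-1, Add(-1734, Pow(624, 2), Mul(-1, 624, -1734)))), Rational(-1, 7111932)) = Mul(Add(-4759066, Mul(-1, Add(-1734, 389376, 1082016))), Rational(-1, 7111932)) = Mul(Add(-4759066, Mul(-1, 1469658)), Rational(-1, 7111932)) = Mul(Add(-4759066, -1469658), Rational(-1, 7111932)) = Mul(-6228724, Rational(-1, 7111932)) = Rational(1557181, 1777983)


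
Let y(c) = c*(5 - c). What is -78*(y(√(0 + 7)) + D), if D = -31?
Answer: 2964 - 390*√7 ≈ 1932.2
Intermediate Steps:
-78*(y(√(0 + 7)) + D) = -78*(√(0 + 7)*(5 - √(0 + 7)) - 31) = -78*(√7*(5 - √7) - 31) = -78*(-31 + √7*(5 - √7)) = 2418 - 78*√7*(5 - √7)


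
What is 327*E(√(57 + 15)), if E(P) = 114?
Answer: 37278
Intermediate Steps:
327*E(√(57 + 15)) = 327*114 = 37278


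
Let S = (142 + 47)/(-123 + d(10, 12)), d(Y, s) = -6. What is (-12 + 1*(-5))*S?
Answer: 1071/43 ≈ 24.907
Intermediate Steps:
S = -63/43 (S = (142 + 47)/(-123 - 6) = 189/(-129) = 189*(-1/129) = -63/43 ≈ -1.4651)
(-12 + 1*(-5))*S = (-12 + 1*(-5))*(-63/43) = (-12 - 5)*(-63/43) = -17*(-63/43) = 1071/43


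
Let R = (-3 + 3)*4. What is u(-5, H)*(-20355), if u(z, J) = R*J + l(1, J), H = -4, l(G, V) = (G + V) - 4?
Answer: 142485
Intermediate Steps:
l(G, V) = -4 + G + V
R = 0 (R = 0*4 = 0)
u(z, J) = -3 + J (u(z, J) = 0*J + (-4 + 1 + J) = 0 + (-3 + J) = -3 + J)
u(-5, H)*(-20355) = (-3 - 4)*(-20355) = -7*(-20355) = 142485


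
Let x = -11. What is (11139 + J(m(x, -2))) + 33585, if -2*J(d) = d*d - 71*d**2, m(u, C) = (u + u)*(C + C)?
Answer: 315764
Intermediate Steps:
m(u, C) = 4*C*u (m(u, C) = (2*u)*(2*C) = 4*C*u)
J(d) = 35*d**2 (J(d) = -(d*d - 71*d**2)/2 = -(d**2 - 71*d**2)/2 = -(-35)*d**2 = 35*d**2)
(11139 + J(m(x, -2))) + 33585 = (11139 + 35*(4*(-2)*(-11))**2) + 33585 = (11139 + 35*88**2) + 33585 = (11139 + 35*7744) + 33585 = (11139 + 271040) + 33585 = 282179 + 33585 = 315764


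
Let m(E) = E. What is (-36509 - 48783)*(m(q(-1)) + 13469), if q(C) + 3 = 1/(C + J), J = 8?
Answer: -8039879796/7 ≈ -1.1486e+9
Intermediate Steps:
q(C) = -3 + 1/(8 + C) (q(C) = -3 + 1/(C + 8) = -3 + 1/(8 + C))
(-36509 - 48783)*(m(q(-1)) + 13469) = (-36509 - 48783)*((-23 - 3*(-1))/(8 - 1) + 13469) = -85292*((-23 + 3)/7 + 13469) = -85292*((⅐)*(-20) + 13469) = -85292*(-20/7 + 13469) = -85292*94263/7 = -8039879796/7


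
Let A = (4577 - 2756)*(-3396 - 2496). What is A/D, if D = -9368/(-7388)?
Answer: -9908538102/1171 ≈ -8.4616e+6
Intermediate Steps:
A = -10729332 (A = 1821*(-5892) = -10729332)
D = 2342/1847 (D = -9368*(-1/7388) = 2342/1847 ≈ 1.2680)
A/D = -10729332/2342/1847 = -10729332*1847/2342 = -9908538102/1171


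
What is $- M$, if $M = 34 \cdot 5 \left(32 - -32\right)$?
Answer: $-10880$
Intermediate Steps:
$M = 10880$ ($M = 170 \left(32 + 32\right) = 170 \cdot 64 = 10880$)
$- M = \left(-1\right) 10880 = -10880$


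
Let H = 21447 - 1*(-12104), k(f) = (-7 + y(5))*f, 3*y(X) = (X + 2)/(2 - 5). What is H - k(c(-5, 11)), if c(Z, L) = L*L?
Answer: 310429/9 ≈ 34492.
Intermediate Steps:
c(Z, L) = L²
y(X) = -2/9 - X/9 (y(X) = ((X + 2)/(2 - 5))/3 = ((2 + X)/(-3))/3 = ((2 + X)*(-⅓))/3 = (-⅔ - X/3)/3 = -2/9 - X/9)
k(f) = -70*f/9 (k(f) = (-7 + (-2/9 - ⅑*5))*f = (-7 + (-2/9 - 5/9))*f = (-7 - 7/9)*f = -70*f/9)
H = 33551 (H = 21447 + 12104 = 33551)
H - k(c(-5, 11)) = 33551 - (-70)*11²/9 = 33551 - (-70)*121/9 = 33551 - 1*(-8470/9) = 33551 + 8470/9 = 310429/9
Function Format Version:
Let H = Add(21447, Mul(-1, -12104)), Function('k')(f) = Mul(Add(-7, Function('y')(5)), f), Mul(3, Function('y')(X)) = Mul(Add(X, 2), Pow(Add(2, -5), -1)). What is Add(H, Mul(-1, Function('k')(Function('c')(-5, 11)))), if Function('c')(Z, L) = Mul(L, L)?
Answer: Rational(310429, 9) ≈ 34492.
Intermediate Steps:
Function('c')(Z, L) = Pow(L, 2)
Function('y')(X) = Add(Rational(-2, 9), Mul(Rational(-1, 9), X)) (Function('y')(X) = Mul(Rational(1, 3), Mul(Add(X, 2), Pow(Add(2, -5), -1))) = Mul(Rational(1, 3), Mul(Add(2, X), Pow(-3, -1))) = Mul(Rational(1, 3), Mul(Add(2, X), Rational(-1, 3))) = Mul(Rational(1, 3), Add(Rational(-2, 3), Mul(Rational(-1, 3), X))) = Add(Rational(-2, 9), Mul(Rational(-1, 9), X)))
Function('k')(f) = Mul(Rational(-70, 9), f) (Function('k')(f) = Mul(Add(-7, Add(Rational(-2, 9), Mul(Rational(-1, 9), 5))), f) = Mul(Add(-7, Add(Rational(-2, 9), Rational(-5, 9))), f) = Mul(Add(-7, Rational(-7, 9)), f) = Mul(Rational(-70, 9), f))
H = 33551 (H = Add(21447, 12104) = 33551)
Add(H, Mul(-1, Function('k')(Function('c')(-5, 11)))) = Add(33551, Mul(-1, Mul(Rational(-70, 9), Pow(11, 2)))) = Add(33551, Mul(-1, Mul(Rational(-70, 9), 121))) = Add(33551, Mul(-1, Rational(-8470, 9))) = Add(33551, Rational(8470, 9)) = Rational(310429, 9)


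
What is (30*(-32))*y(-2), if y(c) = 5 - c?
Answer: -6720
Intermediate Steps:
(30*(-32))*y(-2) = (30*(-32))*(5 - 1*(-2)) = -960*(5 + 2) = -960*7 = -6720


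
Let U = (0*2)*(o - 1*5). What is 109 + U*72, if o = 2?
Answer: 109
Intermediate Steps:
U = 0 (U = (0*2)*(2 - 1*5) = 0*(2 - 5) = 0*(-3) = 0)
109 + U*72 = 109 + 0*72 = 109 + 0 = 109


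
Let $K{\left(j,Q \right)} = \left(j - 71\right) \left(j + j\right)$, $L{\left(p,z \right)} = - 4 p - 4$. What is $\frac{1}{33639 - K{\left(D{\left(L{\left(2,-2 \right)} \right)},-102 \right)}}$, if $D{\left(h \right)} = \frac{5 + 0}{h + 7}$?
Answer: $\frac{1}{33495} \approx 2.9855 \cdot 10^{-5}$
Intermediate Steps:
$L{\left(p,z \right)} = -4 - 4 p$
$D{\left(h \right)} = \frac{5}{7 + h}$
$K{\left(j,Q \right)} = 2 j \left(-71 + j\right)$ ($K{\left(j,Q \right)} = \left(-71 + j\right) 2 j = 2 j \left(-71 + j\right)$)
$\frac{1}{33639 - K{\left(D{\left(L{\left(2,-2 \right)} \right)},-102 \right)}} = \frac{1}{33639 - 2 \frac{5}{7 - 12} \left(-71 + \frac{5}{7 - 12}\right)} = \frac{1}{33639 - 2 \frac{5}{-5} \left(-71 + \frac{5}{-5}\right)} = \frac{1}{33639 - 2 \cdot 5 \left(- \frac{1}{5}\right) \left(-71 + 5 \left(- \frac{1}{5}\right)\right)} = \frac{1}{33639 - 2 \left(-1\right) \left(-71 - 1\right)} = \frac{1}{33639 - 2 \left(-1\right) \left(-72\right)} = \frac{1}{33639 - 144} = \frac{1}{33495}$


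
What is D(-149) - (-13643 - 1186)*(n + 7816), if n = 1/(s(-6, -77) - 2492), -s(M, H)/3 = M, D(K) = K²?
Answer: 286800080381/2474 ≈ 1.1593e+8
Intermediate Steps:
s(M, H) = -3*M
n = -1/2474 (n = 1/(-3*(-6) - 2492) = 1/(18 - 2492) = 1/(-2474) = -1/2474 ≈ -0.00040420)
D(-149) - (-13643 - 1186)*(n + 7816) = (-149)² - (-13643 - 1186)*(-1/2474 + 7816) = 22201 - (-14829)*19336783/2474 = 22201 - 1*(-286745155107/2474) = 22201 + 286745155107/2474 = 286800080381/2474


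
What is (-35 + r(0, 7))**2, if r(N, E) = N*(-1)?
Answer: 1225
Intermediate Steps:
r(N, E) = -N
(-35 + r(0, 7))**2 = (-35 - 1*0)**2 = (-35 + 0)**2 = (-35)**2 = 1225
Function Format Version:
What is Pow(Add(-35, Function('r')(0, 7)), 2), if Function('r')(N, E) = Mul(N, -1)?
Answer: 1225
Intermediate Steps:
Function('r')(N, E) = Mul(-1, N)
Pow(Add(-35, Function('r')(0, 7)), 2) = Pow(Add(-35, Mul(-1, 0)), 2) = Pow(Add(-35, 0), 2) = Pow(-35, 2) = 1225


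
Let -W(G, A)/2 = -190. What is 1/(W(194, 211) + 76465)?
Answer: 1/76845 ≈ 1.3013e-5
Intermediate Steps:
W(G, A) = 380 (W(G, A) = -2*(-190) = 380)
1/(W(194, 211) + 76465) = 1/(380 + 76465) = 1/76845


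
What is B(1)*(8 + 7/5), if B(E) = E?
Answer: 47/5 ≈ 9.4000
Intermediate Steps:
B(1)*(8 + 7/5) = 1*(8 + 7/5) = 1*(47/5) = 47/5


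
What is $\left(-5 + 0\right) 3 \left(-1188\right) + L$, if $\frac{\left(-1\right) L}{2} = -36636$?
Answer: $91092$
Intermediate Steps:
$L = 73272$ ($L = \left(-2\right) \left(-36636\right) = 73272$)
$\left(-5 + 0\right) 3 \left(-1188\right) + L = \left(-5 + 0\right) 3 \left(-1188\right) + 73272 = \left(-5\right) 3 \left(-1188\right) + 73272 = \left(-15\right) \left(-1188\right) + 73272 = 17820 + 73272 = 91092$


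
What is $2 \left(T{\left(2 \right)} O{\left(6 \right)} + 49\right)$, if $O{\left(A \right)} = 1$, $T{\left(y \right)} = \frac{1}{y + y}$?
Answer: $\frac{197}{2} \approx 98.5$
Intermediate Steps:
$T{\left(y \right)} = \frac{1}{2 y}$
$2 \left(T{\left(2 \right)} O{\left(6 \right)} + 49\right) = 2 \left(\frac{1}{2 \cdot 2} \cdot 1 + 49\right) = 2 \left(\frac{1}{2} \cdot \frac{1}{2} \cdot 1 + 49\right) = 2 \left(\frac{1}{4} \cdot 1 + 49\right) = 2 \left(\frac{1}{4} + 49\right) = 2 \cdot \frac{197}{4} = \frac{197}{2}$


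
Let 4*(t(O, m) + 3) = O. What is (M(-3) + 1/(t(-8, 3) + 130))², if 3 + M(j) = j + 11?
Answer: 391876/15625 ≈ 25.080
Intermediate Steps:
t(O, m) = -3 + O/4
M(j) = 8 + j (M(j) = -3 + (j + 11) = -3 + (11 + j) = 8 + j)
(M(-3) + 1/(t(-8, 3) + 130))² = ((8 - 3) + 1/((-3 + (¼)*(-8)) + 130))² = (5 + 1/((-3 - 2) + 130))² = (5 + 1/(-5 + 130))² = (5 + 1/125)² = (626/125)² = 391876/15625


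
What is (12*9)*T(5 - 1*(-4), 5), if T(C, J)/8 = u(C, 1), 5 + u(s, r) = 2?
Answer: -2592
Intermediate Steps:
u(s, r) = -3 (u(s, r) = -5 + 2 = -3)
T(C, J) = -24 (T(C, J) = 8*(-3) = -24)
(12*9)*T(5 - 1*(-4), 5) = (12*9)*(-24) = 108*(-24) = -2592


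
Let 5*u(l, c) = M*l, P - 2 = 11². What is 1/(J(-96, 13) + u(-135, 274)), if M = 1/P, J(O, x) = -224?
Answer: -41/9193 ≈ -0.0044599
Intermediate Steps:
P = 123 (P = 2 + 11² = 2 + 121 = 123)
M = 1/123 ≈ 0.0081301
u(l, c) = l/615 (u(l, c) = (l/123)/5 = l/615)
1/(J(-96, 13) + u(-135, 274)) = 1/(-224 + (1/615)*(-135)) = 1/(-224 - 9/41) = 1/(-9193/41) = -41/9193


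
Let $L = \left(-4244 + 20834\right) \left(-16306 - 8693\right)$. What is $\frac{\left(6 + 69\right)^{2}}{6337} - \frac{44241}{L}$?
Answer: $\frac{777718595489}{876055206390} \approx 0.88775$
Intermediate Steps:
$L = -414733410$ ($L = 16590 \left(-24999\right) = -414733410$)
$\frac{\left(6 + 69\right)^{2}}{6337} - \frac{44241}{L} = \frac{\left(6 + 69\right)^{2}}{6337} - \frac{44241}{-414733410} = 75^{2} \cdot \frac{1}{6337} - - \frac{14747}{138244470} = 5625 \cdot \frac{1}{6337} + \frac{14747}{138244470} = \frac{5625}{6337} + \frac{14747}{138244470} = \frac{777718595489}{876055206390}$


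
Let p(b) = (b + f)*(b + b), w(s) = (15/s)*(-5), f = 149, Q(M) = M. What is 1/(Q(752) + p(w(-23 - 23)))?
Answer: 1058/1315291 ≈ 0.00080439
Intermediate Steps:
w(s) = -75/s
p(b) = 2*b*(149 + b) (p(b) = (b + 149)*(b + b) = (149 + b)*(2*b) = 2*b*(149 + b))
1/(Q(752) + p(w(-23 - 23))) = 1/(752 + 2*(-75/(-23 - 23))*(149 - 75/(-23 - 23))) = 1/(752 + 2*(-75/(-46))*(149 - 75/(-46))) = 1/(752 + 2*(-75*(-1/46))*(149 - 75*(-1/46))) = 1/(752 + 2*(75/46)*(149 + 75/46)) = 1/(752 + 2*(75/46)*(6929/46)) = 1/(752 + 519675/1058) = 1/(1315291/1058) = 1058/1315291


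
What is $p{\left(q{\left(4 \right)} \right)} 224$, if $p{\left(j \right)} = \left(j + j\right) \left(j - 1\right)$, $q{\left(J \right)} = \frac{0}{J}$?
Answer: $0$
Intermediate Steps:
$q{\left(J \right)} = 0$
$p{\left(j \right)} = 2 j \left(-1 + j\right)$
$p{\left(q{\left(4 \right)} \right)} 224 = 2 \cdot 0 \left(-1 + 0\right) 224 = 2 \cdot 0 \left(-1\right) 224 = 0 \cdot 224 = 0$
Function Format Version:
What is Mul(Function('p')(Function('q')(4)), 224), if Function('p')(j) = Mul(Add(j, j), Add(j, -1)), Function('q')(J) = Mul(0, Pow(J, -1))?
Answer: 0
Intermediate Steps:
Function('q')(J) = 0
Function('p')(j) = Mul(2, j, Add(-1, j)) (Function('p')(j) = Mul(Mul(2, j), Add(-1, j)) = Mul(2, j, Add(-1, j)))
Mul(Function('p')(Function('q')(4)), 224) = Mul(Mul(2, 0, Add(-1, 0)), 224) = Mul(Mul(2, 0, -1), 224) = Mul(0, 224) = 0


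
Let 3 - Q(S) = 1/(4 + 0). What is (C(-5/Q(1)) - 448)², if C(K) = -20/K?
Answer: 190969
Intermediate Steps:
Q(S) = 11/4 (Q(S) = 3 - 1/(4 + 0) = 3 - 1/4 = 3 - 1*¼ = 3 - ¼ = 11/4)
(C(-5/Q(1)) - 448)² = (-20/((-5/11/4)) - 448)² = (-20/((-5*4/11)) - 448)² = (-20/(-20/11) - 448)² = (-20*(-11/20) - 448)² = (11 - 448)² = (-437)² = 190969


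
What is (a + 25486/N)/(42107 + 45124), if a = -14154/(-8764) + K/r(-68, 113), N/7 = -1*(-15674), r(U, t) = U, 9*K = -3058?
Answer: 1057662041/13480487093493 ≈ 7.8459e-5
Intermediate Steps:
K = -3058/9 (K = (⅑)*(-3058) = -3058/9 ≈ -339.78)
N = 109718 (N = 7*(-1*(-15674)) = 7*15674 = 109718)
a = 316630/47889 (a = -14154/(-8764) - 3058/9/(-68) = -14154*(-1/8764) - 3058/9*(-1/68) = 1011/626 + 1529/306 = 316630/47889 ≈ 6.6117)
(a + 25486/N)/(42107 + 45124) = (316630/47889 + 25486/109718)/(42107 + 45124) = (316630/47889 + 25486*(1/109718))/87231 = (316630/47889 + 12743/54859)*(1/87231) = (1057662041/154537803)*(1/87231) = 1057662041/13480487093493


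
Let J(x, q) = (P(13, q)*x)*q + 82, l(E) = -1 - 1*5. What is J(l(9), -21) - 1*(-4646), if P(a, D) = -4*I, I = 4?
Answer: 2712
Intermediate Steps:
P(a, D) = -16 (P(a, D) = -4*4 = -16)
l(E) = -6 (l(E) = -1 - 5 = -6)
J(x, q) = 82 - 16*q*x (J(x, q) = (-16*x)*q + 82 = -16*q*x + 82 = 82 - 16*q*x)
J(l(9), -21) - 1*(-4646) = (82 - 16*(-21)*(-6)) - 1*(-4646) = (82 - 2016) + 4646 = -1934 + 4646 = 2712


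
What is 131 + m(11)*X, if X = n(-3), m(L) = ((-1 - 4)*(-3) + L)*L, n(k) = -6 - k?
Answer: -727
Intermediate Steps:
m(L) = L*(15 + L) (m(L) = (-5*(-3) + L)*L = (15 + L)*L = L*(15 + L))
X = -3 (X = -6 - 1*(-3) = -6 + 3 = -3)
131 + m(11)*X = 131 + (11*(15 + 11))*(-3) = 131 + (11*26)*(-3) = 131 + 286*(-3) = 131 - 858 = -727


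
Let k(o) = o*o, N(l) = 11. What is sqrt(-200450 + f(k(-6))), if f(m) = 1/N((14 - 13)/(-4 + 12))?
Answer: I*sqrt(24254439)/11 ≈ 447.72*I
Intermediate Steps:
k(o) = o**2
f(m) = 1/11
sqrt(-200450 + f(k(-6))) = sqrt(-200450 + 1/11) = sqrt(-2204949/11) = I*sqrt(24254439)/11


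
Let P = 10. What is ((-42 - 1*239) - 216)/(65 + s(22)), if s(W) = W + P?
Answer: -497/97 ≈ -5.1237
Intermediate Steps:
s(W) = 10 + W (s(W) = W + 10 = 10 + W)
((-42 - 1*239) - 216)/(65 + s(22)) = ((-42 - 1*239) - 216)/(65 + (10 + 22)) = ((-42 - 239) - 216)/(65 + 32) = (-281 - 216)/97 = -497*1/97 = -497/97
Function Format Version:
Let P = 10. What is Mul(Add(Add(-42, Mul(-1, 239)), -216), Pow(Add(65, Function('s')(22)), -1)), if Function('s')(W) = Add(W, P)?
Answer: Rational(-497, 97) ≈ -5.1237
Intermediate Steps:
Function('s')(W) = Add(10, W) (Function('s')(W) = Add(W, 10) = Add(10, W))
Mul(Add(Add(-42, Mul(-1, 239)), -216), Pow(Add(65, Function('s')(22)), -1)) = Mul(Add(Add(-42, Mul(-1, 239)), -216), Pow(Add(65, Add(10, 22)), -1)) = Mul(Add(Add(-42, -239), -216), Pow(Add(65, 32), -1)) = Mul(Add(-281, -216), Pow(97, -1)) = Mul(-497, Rational(1, 97)) = Rational(-497, 97)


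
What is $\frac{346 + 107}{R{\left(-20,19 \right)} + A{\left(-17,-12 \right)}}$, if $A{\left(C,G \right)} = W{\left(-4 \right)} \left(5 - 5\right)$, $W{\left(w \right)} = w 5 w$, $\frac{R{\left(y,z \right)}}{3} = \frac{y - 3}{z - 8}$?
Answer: $- \frac{1661}{23} \approx -72.217$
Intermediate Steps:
$R{\left(y,z \right)} = \frac{3 \left(-3 + y\right)}{-8 + z}$ ($R{\left(y,z \right)} = 3 \frac{y - 3}{z - 8} = 3 \frac{-3 + y}{-8 + z} = \frac{3 \left(-3 + y\right)}{-8 + z}$)
$W{\left(w \right)} = 5 w^{2}$ ($W{\left(w \right)} = 5 w w = 5 w^{2}$)
$A{\left(C,G \right)} = 0$ ($A{\left(C,G \right)} = 5 \left(-4\right)^{2} \left(5 - 5\right) = 5 \cdot 16 \cdot 0 = 80 \cdot 0 = 0$)
$\frac{346 + 107}{R{\left(-20,19 \right)} + A{\left(-17,-12 \right)}} = \frac{346 + 107}{\frac{3 \left(-3 - 20\right)}{-8 + 19} + 0} = \frac{453}{3 \cdot \frac{1}{11} \left(-23\right) + 0} = \frac{453}{- \frac{69}{11} + 0} = \frac{453}{- \frac{69}{11}} = 453 \left(- \frac{11}{69}\right) = - \frac{1661}{23}$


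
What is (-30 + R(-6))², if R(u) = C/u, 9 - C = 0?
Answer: 3969/4 ≈ 992.25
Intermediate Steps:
C = 9 (C = 9 - 1*0 = 9 + 0 = 9)
R(u) = 9/u
(-30 + R(-6))² = (-30 + 9/(-6))² = (-30 + 9*(-⅙))² = (-30 - 3/2)² = (-63/2)² = 3969/4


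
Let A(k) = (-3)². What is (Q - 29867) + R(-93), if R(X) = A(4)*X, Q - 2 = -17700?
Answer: -48402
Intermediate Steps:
Q = -17698 (Q = 2 - 17700 = -17698)
A(k) = 9
R(X) = 9*X
(Q - 29867) + R(-93) = (-17698 - 29867) + 9*(-93) = -47565 - 837 = -48402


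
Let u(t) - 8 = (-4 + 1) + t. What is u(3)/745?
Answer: 8/745 ≈ 0.010738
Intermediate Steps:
u(t) = 5 + t (u(t) = 8 + ((-4 + 1) + t) = 8 + (-3 + t) = 5 + t)
u(3)/745 = (5 + 3)/745 = 8*(1/745) = 8/745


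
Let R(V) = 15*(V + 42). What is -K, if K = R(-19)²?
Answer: -119025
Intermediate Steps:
R(V) = 630 + 15*V (R(V) = 15*(42 + V) = 630 + 15*V)
K = 119025 (K = (630 + 15*(-19))² = (630 - 285)² = 345² = 119025)
-K = -1*119025 = -119025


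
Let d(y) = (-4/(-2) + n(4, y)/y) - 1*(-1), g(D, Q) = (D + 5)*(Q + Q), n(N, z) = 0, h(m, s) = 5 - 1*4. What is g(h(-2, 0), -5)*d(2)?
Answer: -180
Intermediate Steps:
h(m, s) = 1 (h(m, s) = 5 - 4 = 1)
g(D, Q) = 2*Q*(5 + D) (g(D, Q) = (5 + D)*(2*Q) = 2*Q*(5 + D))
d(y) = 3 (d(y) = (-4/(-2) + 0/y) - 1*(-1) = (-4*(-½) + 0) + 1 = (2 + 0) + 1 = 2 + 1 = 3)
g(h(-2, 0), -5)*d(2) = (2*(-5)*(5 + 1))*3 = (2*(-5)*6)*3 = -60*3 = -180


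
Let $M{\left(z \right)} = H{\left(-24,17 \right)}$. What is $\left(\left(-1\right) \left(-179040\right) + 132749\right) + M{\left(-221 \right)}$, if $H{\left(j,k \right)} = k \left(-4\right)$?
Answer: $311721$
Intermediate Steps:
$H{\left(j,k \right)} = - 4 k$
$M{\left(z \right)} = -68$ ($M{\left(z \right)} = \left(-4\right) 17 = -68$)
$\left(\left(-1\right) \left(-179040\right) + 132749\right) + M{\left(-221 \right)} = \left(\left(-1\right) \left(-179040\right) + 132749\right) - 68 = \left(179040 + 132749\right) - 68 = 311789 - 68 = 311721$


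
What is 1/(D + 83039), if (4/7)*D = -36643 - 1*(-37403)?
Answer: 1/84369 ≈ 1.1853e-5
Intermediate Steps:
D = 1330 (D = 7*(-36643 - 1*(-37403))/4 = 7*(-36643 + 37403)/4 = (7/4)*760 = 1330)
1/(D + 83039) = 1/(1330 + 83039) = 1/84369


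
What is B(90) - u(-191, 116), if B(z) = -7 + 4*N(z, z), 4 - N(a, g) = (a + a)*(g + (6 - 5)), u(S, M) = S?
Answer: -65320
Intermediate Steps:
N(a, g) = 4 - 2*a*(1 + g) (N(a, g) = 4 - (a + a)*(g + (6 - 5)) = 4 - 2*a*(g + 1) = 4 - 2*a*(1 + g))
B(z) = 9 - 8*z - 8*z**2 (B(z) = -7 + 4*(4 - 2*z - 2*z*z) = -7 + 4*(4 - 2*z - 2*z**2) = -7 + (16 - 8*z - 8*z**2) = 9 - 8*z - 8*z**2)
B(90) - u(-191, 116) = (9 - 8*90 - 8*90**2) - 1*(-191) = (9 - 720 - 8*8100) + 191 = (9 - 720 - 64800) + 191 = -65511 + 191 = -65320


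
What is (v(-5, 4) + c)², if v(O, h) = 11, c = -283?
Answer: 73984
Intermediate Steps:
(v(-5, 4) + c)² = (11 - 283)² = (-272)² = 73984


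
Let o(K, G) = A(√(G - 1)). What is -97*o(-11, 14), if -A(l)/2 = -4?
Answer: -776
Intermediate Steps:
A(l) = 8 (A(l) = -2*(-4) = 8)
o(K, G) = 8
-97*o(-11, 14) = -97*8 = -776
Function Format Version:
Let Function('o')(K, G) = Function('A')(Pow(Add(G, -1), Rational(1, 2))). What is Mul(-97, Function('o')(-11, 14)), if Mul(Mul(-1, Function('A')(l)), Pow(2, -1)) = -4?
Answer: -776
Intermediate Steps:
Function('A')(l) = 8 (Function('A')(l) = Mul(-2, -4) = 8)
Function('o')(K, G) = 8
Mul(-97, Function('o')(-11, 14)) = Mul(-97, 8) = -776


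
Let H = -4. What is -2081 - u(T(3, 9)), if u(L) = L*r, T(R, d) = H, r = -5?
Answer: -2101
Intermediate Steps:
T(R, d) = -4
u(L) = -5*L (u(L) = L*(-5) = -5*L)
-2081 - u(T(3, 9)) = -2081 - (-5)*(-4) = -2081 - 1*20 = -2081 - 20 = -2101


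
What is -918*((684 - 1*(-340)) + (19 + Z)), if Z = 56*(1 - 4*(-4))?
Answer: -1831410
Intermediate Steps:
Z = 952 (Z = 56*(1 + 16) = 56*17 = 952)
-918*((684 - 1*(-340)) + (19 + Z)) = -918*((684 - 1*(-340)) + (19 + 952)) = -918*((684 + 340) + 971) = -918*(1024 + 971) = -918*1995 = -1831410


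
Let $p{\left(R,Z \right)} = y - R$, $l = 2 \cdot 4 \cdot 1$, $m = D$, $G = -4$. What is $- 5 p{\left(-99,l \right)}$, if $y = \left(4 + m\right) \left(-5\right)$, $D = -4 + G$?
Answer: $-595$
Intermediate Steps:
$D = -8$ ($D = -4 - 4 = -8$)
$m = -8$
$l = 8$ ($l = 8 \cdot 1 = 8$)
$y = 20$ ($y = \left(4 - 8\right) \left(-5\right) = \left(-4\right) \left(-5\right) = 20$)
$p{\left(R,Z \right)} = 20 - R$
$- 5 p{\left(-99,l \right)} = - 5 \left(20 - -99\right) = - 5 \left(20 + 99\right) = \left(-5\right) 119 = -595$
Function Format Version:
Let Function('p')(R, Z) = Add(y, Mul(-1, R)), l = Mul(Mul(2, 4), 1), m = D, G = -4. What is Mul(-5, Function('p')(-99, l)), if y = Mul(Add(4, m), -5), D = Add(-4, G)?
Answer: -595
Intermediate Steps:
D = -8 (D = Add(-4, -4) = -8)
m = -8
l = 8 (l = Mul(8, 1) = 8)
y = 20 (y = Mul(Add(4, -8), -5) = Mul(-4, -5) = 20)
Function('p')(R, Z) = Add(20, Mul(-1, R))
Mul(-5, Function('p')(-99, l)) = Mul(-5, Add(20, Mul(-1, -99))) = Mul(-5, Add(20, 99)) = Mul(-5, 119) = -595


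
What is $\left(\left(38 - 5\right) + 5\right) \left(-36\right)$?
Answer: $-1368$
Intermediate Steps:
$\left(\left(38 - 5\right) + 5\right) \left(-36\right) = \left(33 + 5\right) \left(-36\right) = 38 \left(-36\right) = -1368$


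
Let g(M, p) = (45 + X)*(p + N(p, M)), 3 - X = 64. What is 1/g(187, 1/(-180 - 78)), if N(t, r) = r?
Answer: -129/385960 ≈ -0.00033423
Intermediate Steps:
X = -61 (X = 3 - 1*64 = 3 - 64 = -61)
g(M, p) = -16*M - 16*p (g(M, p) = (45 - 61)*(p + M) = -16*(M + p) = -16*M - 16*p)
1/g(187, 1/(-180 - 78)) = 1/(-16*187 - 16/(-180 - 78)) = 1/(-2992 - 16/(-258)) = 1/(-2992 - 16*(-1/258)) = 1/(-2992 + 8/129) = 1/(-385960/129) = -129/385960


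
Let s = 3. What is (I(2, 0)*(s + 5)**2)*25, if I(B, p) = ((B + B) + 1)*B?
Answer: 16000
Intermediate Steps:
I(B, p) = B*(1 + 2*B) (I(B, p) = (2*B + 1)*B = (1 + 2*B)*B = B*(1 + 2*B))
(I(2, 0)*(s + 5)**2)*25 = ((2*(1 + 2*2))*(3 + 5)**2)*25 = ((2*(1 + 4))*8**2)*25 = ((2*5)*64)*25 = (10*64)*25 = 640*25 = 16000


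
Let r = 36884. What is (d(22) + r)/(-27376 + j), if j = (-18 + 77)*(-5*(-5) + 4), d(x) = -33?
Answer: -36851/25665 ≈ -1.4358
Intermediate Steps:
j = 1711 (j = 59*(25 + 4) = 59*29 = 1711)
(d(22) + r)/(-27376 + j) = (-33 + 36884)/(-27376 + 1711) = 36851/(-25665) = 36851*(-1/25665) = -36851/25665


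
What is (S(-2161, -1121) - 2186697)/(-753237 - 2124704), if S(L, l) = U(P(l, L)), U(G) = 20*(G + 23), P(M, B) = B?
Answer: 2229457/2877941 ≈ 0.77467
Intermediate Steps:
U(G) = 460 + 20*G (U(G) = 20*(23 + G) = 460 + 20*G)
S(L, l) = 460 + 20*L
(S(-2161, -1121) - 2186697)/(-753237 - 2124704) = ((460 + 20*(-2161)) - 2186697)/(-753237 - 2124704) = ((460 - 43220) - 2186697)/(-2877941) = (-42760 - 2186697)*(-1/2877941) = -2229457*(-1/2877941) = 2229457/2877941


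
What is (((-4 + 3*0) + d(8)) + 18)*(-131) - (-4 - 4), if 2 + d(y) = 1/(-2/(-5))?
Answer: -3783/2 ≈ -1891.5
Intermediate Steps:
d(y) = 1/2 (d(y) = -2 + 1/(-2/(-5)) = -2 + 1/(-2*(-1/5)) = -2 + 1/(2/5) = -2 + 5/2 = 1/2)
(((-4 + 3*0) + d(8)) + 18)*(-131) - (-4 - 4) = (((-4 + 3*0) + 1/2) + 18)*(-131) - (-4 - 4) = (((-4 + 0) + 1/2) + 18)*(-131) - 1*(-8) = ((-4 + 1/2) + 18)*(-131) + 8 = (-7/2 + 18)*(-131) + 8 = (29/2)*(-131) + 8 = -3799/2 + 8 = -3783/2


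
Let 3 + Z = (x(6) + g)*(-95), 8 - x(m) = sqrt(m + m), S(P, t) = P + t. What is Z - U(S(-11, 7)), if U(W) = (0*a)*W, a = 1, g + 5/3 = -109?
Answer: 29251/3 + 190*sqrt(3) ≈ 10079.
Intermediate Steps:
g = -332/3 (g = -5/3 - 109 = -332/3 ≈ -110.67)
x(m) = 8 - sqrt(2)*sqrt(m) (x(m) = 8 - sqrt(m + m) = 8 - sqrt(2*m) = 8 - sqrt(2)*sqrt(m))
U(W) = 0 (U(W) = (0*1)*W = 0*W = 0)
Z = 29251/3 + 190*sqrt(3) (Z = -3 + ((8 - sqrt(2)*sqrt(6)) - 332/3)*(-95) = -3 + ((8 - 2*sqrt(3)) - 332/3)*(-95) = -3 + (-308/3 - 2*sqrt(3))*(-95) = -3 + (29260/3 + 190*sqrt(3)) = 29251/3 + 190*sqrt(3) ≈ 10079.)
Z - U(S(-11, 7)) = (29251/3 + 190*sqrt(3)) - 1*0 = (29251/3 + 190*sqrt(3)) + 0 = 29251/3 + 190*sqrt(3)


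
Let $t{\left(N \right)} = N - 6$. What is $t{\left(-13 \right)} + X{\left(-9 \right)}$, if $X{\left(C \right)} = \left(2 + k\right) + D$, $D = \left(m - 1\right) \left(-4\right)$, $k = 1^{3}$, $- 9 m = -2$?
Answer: $- \frac{116}{9} \approx -12.889$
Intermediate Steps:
$m = \frac{2}{9}$ ($m = \left(- \frac{1}{9}\right) \left(-2\right) = \frac{2}{9} \approx 0.22222$)
$k = 1$
$t{\left(N \right)} = -6 + N$
$D = \frac{28}{9}$ ($D = \left(\frac{2}{9} - 1\right) \left(-4\right) = \left(- \frac{7}{9}\right) \left(-4\right) = \frac{28}{9} \approx 3.1111$)
$X{\left(C \right)} = \frac{55}{9}$ ($X{\left(C \right)} = \left(2 + 1\right) + \frac{28}{9} = 3 + \frac{28}{9} = \frac{55}{9}$)
$t{\left(-13 \right)} + X{\left(-9 \right)} = \left(-6 - 13\right) + \frac{55}{9} = -19 + \frac{55}{9} = - \frac{116}{9}$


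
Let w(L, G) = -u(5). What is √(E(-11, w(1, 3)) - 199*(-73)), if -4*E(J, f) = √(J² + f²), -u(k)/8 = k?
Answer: √(58108 - √1721)/2 ≈ 120.48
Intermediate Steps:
u(k) = -8*k
w(L, G) = 40 (w(L, G) = -(-8)*5 = -1*(-40) = 40)
E(J, f) = -√(J² + f²)/4
√(E(-11, w(1, 3)) - 199*(-73)) = √(-√((-11)² + 40²)/4 - 199*(-73)) = √(-√(121 + 1600)/4 + 14527) = √(-√1721/4 + 14527) = √(14527 - √1721/4)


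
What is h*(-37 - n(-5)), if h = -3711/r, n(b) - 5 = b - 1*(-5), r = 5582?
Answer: 77931/2791 ≈ 27.922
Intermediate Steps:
n(b) = 10 + b (n(b) = 5 + (b - 1*(-5)) = 5 + (b + 5) = 5 + (5 + b) = 10 + b)
h = -3711/5582 ≈ -0.66482
h*(-37 - n(-5)) = -3711*(-37 - (10 - 5))/5582 = -3711*(-37 - 1*5)/5582 = -3711*(-37 - 5)/5582 = -3711/5582*(-42) = 77931/2791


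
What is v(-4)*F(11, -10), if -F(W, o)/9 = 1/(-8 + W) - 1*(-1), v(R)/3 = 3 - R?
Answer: -252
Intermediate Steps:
v(R) = 9 - 3*R (v(R) = 3*(3 - R) = 9 - 3*R)
F(W, o) = -9 - 9/(-8 + W) (F(W, o) = -9*(1/(-8 + W) - 1*(-1)) = -9*(1/(-8 + W) + 1) = -9*(1 + 1/(-8 + W)) = -9 - 9/(-8 + W))
v(-4)*F(11, -10) = (9 - 3*(-4))*(9*(7 - 1*11)/(-8 + 11)) = (9 + 12)*(9*(7 - 11)/3) = 21*(9*(1/3)*(-4)) = 21*(-12) = -252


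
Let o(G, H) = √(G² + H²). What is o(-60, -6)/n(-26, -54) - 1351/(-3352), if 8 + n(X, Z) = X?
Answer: 1351/3352 - 3*√101/17 ≈ -1.3705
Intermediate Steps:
n(X, Z) = -8 + X
o(-60, -6)/n(-26, -54) - 1351/(-3352) = √((-60)² + (-6)²)/(-8 - 26) - 1351/(-3352) = √(3600 + 36)/(-34) - 1351*(-1/3352) = √3636*(-1/34) + 1351/3352 = (6*√101)*(-1/34) + 1351/3352 = -3*√101/17 + 1351/3352 = 1351/3352 - 3*√101/17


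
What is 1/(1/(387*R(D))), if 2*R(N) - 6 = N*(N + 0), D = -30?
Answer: 175311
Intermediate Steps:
R(N) = 3 + N**2/2 (R(N) = 3 + (N*(N + 0))/2 = 3 + (N*N)/2 = 3 + N**2/2)
1/(1/(387*R(D))) = 1/(1/(387*(3 + (1/2)*(-30)**2))) = 1/(1/(387*(3 + (1/2)*900))) = 1/(1/(387*(3 + 450))) = 1/((1/387)/453) = 1/((1/387)*(1/453)) = 1/(1/175311) = 175311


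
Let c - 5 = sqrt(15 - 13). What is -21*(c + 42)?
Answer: -987 - 21*sqrt(2) ≈ -1016.7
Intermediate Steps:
c = 5 + sqrt(2) (c = 5 + sqrt(15 - 13) = 5 + sqrt(2) ≈ 6.4142)
-21*(c + 42) = -21*((5 + sqrt(2)) + 42) = -21*(47 + sqrt(2)) = -987 - 21*sqrt(2)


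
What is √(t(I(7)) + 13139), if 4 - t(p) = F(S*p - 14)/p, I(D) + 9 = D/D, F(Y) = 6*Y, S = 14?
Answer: √52194/2 ≈ 114.23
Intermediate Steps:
I(D) = -8 (I(D) = -9 + D/D = -9 + 1 = -8)
t(p) = 4 - (-84 + 84*p)/p (t(p) = 4 - 6*(14*p - 14)/p = 4 - 6*(-14 + 14*p)/p = 4 - (-84 + 84*p)/p)
√(t(I(7)) + 13139) = √((-80 + 84/(-8)) + 13139) = √((-80 + 84*(-⅛)) + 13139) = √((-80 - 21/2) + 13139) = √(-181/2 + 13139) = √(26097/2) = √52194/2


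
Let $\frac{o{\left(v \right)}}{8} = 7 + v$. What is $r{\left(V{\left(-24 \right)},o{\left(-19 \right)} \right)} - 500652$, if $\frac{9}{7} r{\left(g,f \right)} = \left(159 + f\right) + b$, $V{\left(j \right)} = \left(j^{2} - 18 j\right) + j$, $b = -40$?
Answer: $- \frac{4505707}{9} \approx -5.0063 \cdot 10^{5}$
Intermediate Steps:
$o{\left(v \right)} = 56 + 8 v$ ($o{\left(v \right)} = 8 \left(7 + v\right) = 56 + 8 v$)
$V{\left(j \right)} = j^{2} - 17 j$
$r{\left(g,f \right)} = \frac{833}{9} + \frac{7 f}{9}$ ($r{\left(g,f \right)} = \frac{7 \left(\left(159 + f\right) - 40\right)}{9} = \frac{7 \left(119 + f\right)}{9} = \frac{833}{9} + \frac{7 f}{9}$)
$r{\left(V{\left(-24 \right)},o{\left(-19 \right)} \right)} - 500652 = \left(\frac{833}{9} + \frac{7 \left(56 + 8 \left(-19\right)\right)}{9}\right) - 500652 = \left(\frac{833}{9} + \frac{7 \left(56 - 152\right)}{9}\right) - 500652 = \left(\frac{833}{9} + \frac{7}{9} \left(-96\right)\right) - 500652 = \left(\frac{833}{9} - \frac{224}{3}\right) - 500652 = \frac{161}{9} - 500652 = - \frac{4505707}{9}$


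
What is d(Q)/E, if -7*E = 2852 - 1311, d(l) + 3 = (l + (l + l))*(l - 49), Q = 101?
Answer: -110271/1541 ≈ -71.558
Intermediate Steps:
d(l) = -3 + 3*l*(-49 + l) (d(l) = -3 + (l + (l + l))*(l - 49) = -3 + (l + 2*l)*(-49 + l) = -3 + (3*l)*(-49 + l) = -3 + 3*l*(-49 + l))
E = -1541/7 (E = -(2852 - 1311)/7 = -1/7*1541 = -1541/7 ≈ -220.14)
d(Q)/E = (-3 - 147*101 + 3*101**2)/(-1541/7) = (-3 - 14847 + 3*10201)*(-7/1541) = (-3 - 14847 + 30603)*(-7/1541) = 15753*(-7/1541) = -110271/1541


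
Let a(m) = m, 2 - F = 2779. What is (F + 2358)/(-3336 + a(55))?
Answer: 419/3281 ≈ 0.12770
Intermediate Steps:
F = -2777 (F = 2 - 1*2779 = 2 - 2779 = -2777)
(F + 2358)/(-3336 + a(55)) = (-2777 + 2358)/(-3336 + 55) = -419/(-3281) = -419*(-1/3281) = 419/3281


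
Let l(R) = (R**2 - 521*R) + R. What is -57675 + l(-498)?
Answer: 449289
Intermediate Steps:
l(R) = R**2 - 520*R
-57675 + l(-498) = -57675 - 498*(-520 - 498) = -57675 - 498*(-1018) = -57675 + 506964 = 449289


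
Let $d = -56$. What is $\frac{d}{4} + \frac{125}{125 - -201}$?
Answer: $- \frac{4439}{326} \approx -13.617$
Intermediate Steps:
$\frac{d}{4} + \frac{125}{125 - -201} = - \frac{56}{4} + \frac{125}{125 - -201} = \left(-56\right) \frac{1}{4} + \frac{125}{125 + 201} = -14 + \frac{125}{326} = - \frac{4439}{326}$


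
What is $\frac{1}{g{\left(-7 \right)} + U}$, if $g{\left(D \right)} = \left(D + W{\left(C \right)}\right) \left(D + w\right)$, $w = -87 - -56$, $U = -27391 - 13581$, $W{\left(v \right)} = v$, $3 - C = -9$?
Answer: $- \frac{1}{41162} \approx -2.4294 \cdot 10^{-5}$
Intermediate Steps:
$C = 12$ ($C = 3 - -9 = 3 + 9 = 12$)
$U = -40972$ ($U = -27391 - 13581 = -40972$)
$w = -31$ ($w = -87 + 56 = -31$)
$g{\left(D \right)} = \left(-31 + D\right) \left(12 + D\right)$ ($g{\left(D \right)} = \left(D + 12\right) \left(D - 31\right) = \left(12 + D\right) \left(-31 + D\right) = \left(-31 + D\right) \left(12 + D\right)$)
$\frac{1}{g{\left(-7 \right)} + U} = \frac{1}{\left(-372 + \left(-7\right)^{2} - -133\right) - 40972} = \frac{1}{\left(-372 + 49 + 133\right) - 40972} = \frac{1}{-190 - 40972} = \frac{1}{-41162} = - \frac{1}{41162}$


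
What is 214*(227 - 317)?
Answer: -19260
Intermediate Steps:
214*(227 - 317) = 214*(-90) = -19260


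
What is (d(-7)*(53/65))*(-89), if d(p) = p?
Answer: 33019/65 ≈ 507.98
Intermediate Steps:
(d(-7)*(53/65))*(-89) = -371/65*(-89) = 33019/65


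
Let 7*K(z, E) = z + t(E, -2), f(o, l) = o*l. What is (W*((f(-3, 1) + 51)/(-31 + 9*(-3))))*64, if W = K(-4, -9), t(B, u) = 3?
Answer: 1536/203 ≈ 7.5665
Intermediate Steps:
f(o, l) = l*o
K(z, E) = 3/7 + z/7 (K(z, E) = (z + 3)/7 = (3 + z)/7 = 3/7 + z/7)
W = -1/7 (W = 3/7 + (1/7)*(-4) = 3/7 - 4/7 = -1/7 ≈ -0.14286)
(W*((f(-3, 1) + 51)/(-31 + 9*(-3))))*64 = -(1*(-3) + 51)/(7*(-31 + 9*(-3)))*64 = -(-3 + 51)/(7*(-31 - 27))*64 = -48/(7*(-58))*64 = -48*(-1)/(7*58)*64 = -1/7*(-24/29)*64 = (24/203)*64 = 1536/203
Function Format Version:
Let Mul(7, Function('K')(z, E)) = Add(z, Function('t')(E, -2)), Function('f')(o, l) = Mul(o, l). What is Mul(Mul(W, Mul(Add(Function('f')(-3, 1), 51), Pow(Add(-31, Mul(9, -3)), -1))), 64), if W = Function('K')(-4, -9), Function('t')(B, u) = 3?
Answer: Rational(1536, 203) ≈ 7.5665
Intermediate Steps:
Function('f')(o, l) = Mul(l, o)
Function('K')(z, E) = Add(Rational(3, 7), Mul(Rational(1, 7), z)) (Function('K')(z, E) = Mul(Rational(1, 7), Add(z, 3)) = Mul(Rational(1, 7), Add(3, z)) = Add(Rational(3, 7), Mul(Rational(1, 7), z)))
W = Rational(-1, 7) (W = Add(Rational(3, 7), Mul(Rational(1, 7), -4)) = Add(Rational(3, 7), Rational(-4, 7)) = Rational(-1, 7) ≈ -0.14286)
Mul(Mul(W, Mul(Add(Function('f')(-3, 1), 51), Pow(Add(-31, Mul(9, -3)), -1))), 64) = Mul(Mul(Rational(-1, 7), Mul(Add(Mul(1, -3), 51), Pow(Add(-31, Mul(9, -3)), -1))), 64) = Mul(Mul(Rational(-1, 7), Mul(Add(-3, 51), Pow(Add(-31, -27), -1))), 64) = Mul(Mul(Rational(-1, 7), Mul(48, Pow(-58, -1))), 64) = Mul(Mul(Rational(-1, 7), Mul(48, Rational(-1, 58))), 64) = Mul(Mul(Rational(-1, 7), Rational(-24, 29)), 64) = Mul(Rational(24, 203), 64) = Rational(1536, 203)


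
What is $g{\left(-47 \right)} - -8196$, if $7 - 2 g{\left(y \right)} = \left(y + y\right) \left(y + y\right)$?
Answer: $\frac{7563}{2} \approx 3781.5$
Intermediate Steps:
$g{\left(y \right)} = \frac{7}{2} - 2 y^{2}$ ($g{\left(y \right)} = \frac{7}{2} - \frac{\left(y + y\right) \left(y + y\right)}{2} = \frac{7}{2} - \frac{2 y 2 y}{2} = \frac{7}{2} - \frac{4 y^{2}}{2} = \frac{7}{2} - 2 y^{2}$)
$g{\left(-47 \right)} - -8196 = \left(\frac{7}{2} - 2 \left(-47\right)^{2}\right) - -8196 = \left(\frac{7}{2} - 4418\right) + 8196 = - \frac{8829}{2} + 8196 = \frac{7563}{2}$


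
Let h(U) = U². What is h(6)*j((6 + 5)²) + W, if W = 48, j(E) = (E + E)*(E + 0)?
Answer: 1054200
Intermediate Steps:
j(E) = 2*E² (j(E) = (2*E)*E = 2*E²)
h(6)*j((6 + 5)²) + W = 6²*(2*((6 + 5)²)²) + 48 = 36*(2*(11²)²) + 48 = 36*(2*121²) + 48 = 36*(2*14641) + 48 = 36*29282 + 48 = 1054152 + 48 = 1054200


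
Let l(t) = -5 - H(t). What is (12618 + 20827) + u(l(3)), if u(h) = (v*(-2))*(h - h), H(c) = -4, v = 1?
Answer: 33445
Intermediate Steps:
l(t) = -1 (l(t) = -5 - 1*(-4) = -5 + 4 = -1)
u(h) = 0 (u(h) = (1*(-2))*(h - h) = -2*0 = 0)
(12618 + 20827) + u(l(3)) = (12618 + 20827) + 0 = 33445 + 0 = 33445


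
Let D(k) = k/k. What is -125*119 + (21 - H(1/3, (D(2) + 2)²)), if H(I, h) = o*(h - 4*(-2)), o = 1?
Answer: -14871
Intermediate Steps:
D(k) = 1
H(I, h) = 8 + h (H(I, h) = 1*(h - 4*(-2)) = 1*(h + 8) = 1*(8 + h) = 8 + h)
-125*119 + (21 - H(1/3, (D(2) + 2)²)) = -125*119 + (21 - (8 + (1 + 2)²)) = -14875 + (21 - (8 + 3²)) = -14875 + (21 - (8 + 9)) = -14875 + (21 - 1*17) = -14875 + (21 - 17) = -14875 + 4 = -14871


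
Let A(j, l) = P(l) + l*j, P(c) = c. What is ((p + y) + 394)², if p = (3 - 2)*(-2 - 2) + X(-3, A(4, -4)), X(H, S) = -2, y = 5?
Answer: 154449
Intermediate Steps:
A(j, l) = l + j*l (A(j, l) = l + l*j = l + j*l)
p = -6 (p = (3 - 2)*(-2 - 2) - 2 = 1*(-4) - 2 = -4 - 2 = -6)
((p + y) + 394)² = ((-6 + 5) + 394)² = (-1 + 394)² = 393² = 154449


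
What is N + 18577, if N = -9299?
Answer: 9278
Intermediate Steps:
N + 18577 = -9299 + 18577 = 9278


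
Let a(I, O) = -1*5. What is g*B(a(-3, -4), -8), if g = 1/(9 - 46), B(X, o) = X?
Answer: 5/37 ≈ 0.13514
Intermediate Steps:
a(I, O) = -5
g = -1/37 (g = 1/(-37) = -1/37 ≈ -0.027027)
g*B(a(-3, -4), -8) = -1/37*(-5) = 5/37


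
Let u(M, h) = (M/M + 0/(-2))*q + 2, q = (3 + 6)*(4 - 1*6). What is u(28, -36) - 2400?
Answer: -2416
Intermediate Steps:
q = -18 (q = 9*(4 - 6) = 9*(-2) = -18)
u(M, h) = -16 (u(M, h) = (M/M + 0/(-2))*(-18) + 2 = (1 + 0*(-½))*(-18) + 2 = (1 + 0)*(-18) + 2 = 1*(-18) + 2 = -18 + 2 = -16)
u(28, -36) - 2400 = -16 - 2400 = -2416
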